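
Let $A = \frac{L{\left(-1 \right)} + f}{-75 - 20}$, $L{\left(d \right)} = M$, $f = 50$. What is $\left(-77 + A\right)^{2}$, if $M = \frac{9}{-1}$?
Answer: $\frac{54110736}{9025} \approx 5995.6$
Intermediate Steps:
$M = -9$ ($M = 9 \left(-1\right) = -9$)
$L{\left(d \right)} = -9$
$A = - \frac{41}{95}$ ($A = \frac{-9 + 50}{-75 - 20} = \frac{41}{-95} = 41 \left(- \frac{1}{95}\right) = - \frac{41}{95} \approx -0.43158$)
$\left(-77 + A\right)^{2} = \left(-77 - \frac{41}{95}\right)^{2} = \left(- \frac{7356}{95}\right)^{2} = \frac{54110736}{9025}$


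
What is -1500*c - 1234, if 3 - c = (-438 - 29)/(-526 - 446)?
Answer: -406079/81 ≈ -5013.3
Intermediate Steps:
c = 2449/972 (c = 3 - (-438 - 29)/(-526 - 446) = 3 - (-467)/(-972) = 3 - (-467)*(-1)/972 = 3 - 1*467/972 = 3 - 467/972 = 2449/972 ≈ 2.5195)
-1500*c - 1234 = -1500*2449/972 - 1234 = -306125/81 - 1234 = -406079/81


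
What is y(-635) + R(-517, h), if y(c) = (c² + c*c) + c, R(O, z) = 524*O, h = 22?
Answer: 534907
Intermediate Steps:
y(c) = c + 2*c² (y(c) = (c² + c²) + c = 2*c² + c = c + 2*c²)
y(-635) + R(-517, h) = -635*(1 + 2*(-635)) + 524*(-517) = -635*(1 - 1270) - 270908 = -635*(-1269) - 270908 = 805815 - 270908 = 534907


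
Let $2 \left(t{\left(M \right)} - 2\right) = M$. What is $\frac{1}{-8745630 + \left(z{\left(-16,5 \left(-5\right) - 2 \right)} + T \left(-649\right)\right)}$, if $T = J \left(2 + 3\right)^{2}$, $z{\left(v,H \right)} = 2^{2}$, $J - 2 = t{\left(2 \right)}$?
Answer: $- \frac{1}{8826751} \approx -1.1329 \cdot 10^{-7}$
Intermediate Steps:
$t{\left(M \right)} = 2 + \frac{M}{2}$
$J = 5$ ($J = 2 + \left(2 + \frac{1}{2} \cdot 2\right) = 2 + \left(2 + 1\right) = 2 + 3 = 5$)
$z{\left(v,H \right)} = 4$
$T = 125$ ($T = 5 \left(2 + 3\right)^{2} = 5 \cdot 5^{2} = 5 \cdot 25 = 125$)
$\frac{1}{-8745630 + \left(z{\left(-16,5 \left(-5\right) - 2 \right)} + T \left(-649\right)\right)} = \frac{1}{-8745630 + \left(4 + 125 \left(-649\right)\right)} = \frac{1}{-8745630 + \left(4 - 81125\right)} = \frac{1}{-8745630 - 81121} = \frac{1}{-8826751} = - \frac{1}{8826751}$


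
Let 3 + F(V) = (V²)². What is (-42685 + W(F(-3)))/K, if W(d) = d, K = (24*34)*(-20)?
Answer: 42607/16320 ≈ 2.6107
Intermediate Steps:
K = -16320 (K = 816*(-20) = -16320)
F(V) = -3 + V⁴ (F(V) = -3 + (V²)² = -3 + V⁴)
(-42685 + W(F(-3)))/K = (-42685 + (-3 + (-3)⁴))/(-16320) = (-42685 + (-3 + 81))*(-1/16320) = (-42685 + 78)*(-1/16320) = -42607*(-1/16320) = 42607/16320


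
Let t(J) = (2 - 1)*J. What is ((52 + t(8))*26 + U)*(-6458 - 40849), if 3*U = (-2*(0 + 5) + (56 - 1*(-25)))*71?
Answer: -153290449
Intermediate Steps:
t(J) = J (t(J) = 1*J = J)
U = 5041/3 (U = ((-2*(0 + 5) + (56 - 1*(-25)))*71)/3 = ((-2*5 + (56 + 25))*71)/3 = ((-10 + 81)*71)/3 = (71*71)/3 = (⅓)*5041 = 5041/3 ≈ 1680.3)
((52 + t(8))*26 + U)*(-6458 - 40849) = ((52 + 8)*26 + 5041/3)*(-6458 - 40849) = (60*26 + 5041/3)*(-47307) = (1560 + 5041/3)*(-47307) = (9721/3)*(-47307) = -153290449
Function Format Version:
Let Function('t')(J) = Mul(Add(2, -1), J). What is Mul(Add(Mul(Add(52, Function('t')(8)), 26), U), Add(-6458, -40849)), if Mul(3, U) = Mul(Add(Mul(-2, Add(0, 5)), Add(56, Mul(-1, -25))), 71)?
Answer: -153290449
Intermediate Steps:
Function('t')(J) = J (Function('t')(J) = Mul(1, J) = J)
U = Rational(5041, 3) (U = Mul(Rational(1, 3), Mul(Add(Mul(-2, Add(0, 5)), Add(56, Mul(-1, -25))), 71)) = Mul(Rational(1, 3), Mul(Add(Mul(-2, 5), Add(56, 25)), 71)) = Mul(Rational(1, 3), Mul(Add(-10, 81), 71)) = Mul(Rational(1, 3), Mul(71, 71)) = Mul(Rational(1, 3), 5041) = Rational(5041, 3) ≈ 1680.3)
Mul(Add(Mul(Add(52, Function('t')(8)), 26), U), Add(-6458, -40849)) = Mul(Add(Mul(Add(52, 8), 26), Rational(5041, 3)), Add(-6458, -40849)) = Mul(Add(Mul(60, 26), Rational(5041, 3)), -47307) = Mul(Add(1560, Rational(5041, 3)), -47307) = Mul(Rational(9721, 3), -47307) = -153290449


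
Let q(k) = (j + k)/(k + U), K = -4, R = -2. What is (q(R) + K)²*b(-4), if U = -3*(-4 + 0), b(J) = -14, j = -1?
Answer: -12943/50 ≈ -258.86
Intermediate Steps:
U = 12 (U = -3*(-4) = 12)
q(k) = (-1 + k)/(12 + k) (q(k) = (-1 + k)/(k + 12) = (-1 + k)/(12 + k))
(q(R) + K)²*b(-4) = ((-1 - 2)/(12 - 2) - 4)²*(-14) = (-3/10 - 4)²*(-14) = (-43/10)²*(-14) = (1849/100)*(-14) = -12943/50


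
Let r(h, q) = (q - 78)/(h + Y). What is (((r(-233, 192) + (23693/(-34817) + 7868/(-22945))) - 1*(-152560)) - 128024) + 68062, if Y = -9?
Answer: 8950748967254604/96664003865 ≈ 92597.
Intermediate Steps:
r(h, q) = (-78 + q)/(-9 + h) (r(h, q) = (q - 78)/(h - 9) = (-78 + q)/(-9 + h))
(((r(-233, 192) + (23693/(-34817) + 7868/(-22945))) - 1*(-152560)) - 128024) + 68062 = ((((-78 + 192)/(-9 - 233) + (23693/(-34817) + 7868/(-22945))) - 1*(-152560)) - 128024) + 68062 = (((114/(-242) + (23693*(-1/34817) + 7868*(-1/22945))) + 152560) - 128024) + 68062 = (((-1/242*114 + (-23693/34817 - 7868/22945)) + 152560) - 128024) + 68062 = (((-57/121 - 817576041/798876065) + 152560) - 128024) + 68062 = ((-144462636666/96664003865 + 152560) - 128024) + 68062 = (14746915967007734/96664003865 - 128024) + 68062 = 2371603536194974/96664003865 + 68062 = 8950748967254604/96664003865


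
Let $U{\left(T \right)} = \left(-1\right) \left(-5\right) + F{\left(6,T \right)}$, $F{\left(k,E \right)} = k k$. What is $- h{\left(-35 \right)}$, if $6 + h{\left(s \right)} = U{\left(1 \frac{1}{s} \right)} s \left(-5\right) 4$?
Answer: $-28694$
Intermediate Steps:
$F{\left(k,E \right)} = k^{2}$
$U{\left(T \right)} = 41$ ($U{\left(T \right)} = \left(-1\right) \left(-5\right) + 6^{2} = 5 + 36 = 41$)
$h{\left(s \right)} = -6 - 820 s$ ($h{\left(s \right)} = -6 + 41 s \left(-5\right) 4 = -6 + 41 \left(- 5 s\right) 4 = -6 + - 205 s 4 = -6 - 820 s$)
$- h{\left(-35 \right)} = - (-6 - -28700) = - (-6 + 28700) = \left(-1\right) 28694 = -28694$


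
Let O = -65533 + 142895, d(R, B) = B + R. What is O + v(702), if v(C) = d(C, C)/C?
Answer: 77364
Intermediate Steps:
v(C) = 2 (v(C) = (C + C)/C = (2*C)/C = 2)
O = 77362
O + v(702) = 77362 + 2 = 77364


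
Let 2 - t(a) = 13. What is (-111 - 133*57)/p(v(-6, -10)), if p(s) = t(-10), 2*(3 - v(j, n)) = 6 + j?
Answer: 7692/11 ≈ 699.27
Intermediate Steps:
t(a) = -11 (t(a) = 2 - 1*13 = 2 - 13 = -11)
v(j, n) = -j/2 (v(j, n) = 3 - (6 + j)/2 = 3 + (-3 - j/2) = -j/2)
p(s) = -11
(-111 - 133*57)/p(v(-6, -10)) = (-111 - 133*57)/(-11) = (-111 - 7581)*(-1/11) = -7692*(-1/11) = 7692/11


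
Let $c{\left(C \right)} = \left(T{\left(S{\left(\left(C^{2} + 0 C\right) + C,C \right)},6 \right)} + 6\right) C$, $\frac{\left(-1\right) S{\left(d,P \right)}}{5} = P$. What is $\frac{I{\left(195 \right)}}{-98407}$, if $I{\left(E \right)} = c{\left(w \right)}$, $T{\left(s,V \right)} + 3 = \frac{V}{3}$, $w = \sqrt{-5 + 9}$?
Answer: $- \frac{10}{98407} \approx -0.00010162$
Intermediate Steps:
$w = 2$ ($w = \sqrt{4} = 2$)
$S{\left(d,P \right)} = - 5 P$
$T{\left(s,V \right)} = -3 + \frac{V}{3}$
$c{\left(C \right)} = 5 C$ ($c{\left(C \right)} = \left(\left(-3 + \frac{1}{3} \cdot 6\right) + 6\right) C = \left(\left(-3 + 2\right) + 6\right) C = \left(-1 + 6\right) C = 5 C$)
$I{\left(E \right)} = 10$ ($I{\left(E \right)} = 5 \cdot 2 = 10$)
$\frac{I{\left(195 \right)}}{-98407} = \frac{10}{-98407} = 10 \left(- \frac{1}{98407}\right) = - \frac{10}{98407}$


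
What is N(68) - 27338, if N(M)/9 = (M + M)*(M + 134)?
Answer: 219910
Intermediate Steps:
N(M) = 18*M*(134 + M) (N(M) = 9*((M + M)*(M + 134)) = 9*((2*M)*(134 + M)) = 9*(2*M*(134 + M)) = 18*M*(134 + M))
N(68) - 27338 = 18*68*(134 + 68) - 27338 = 18*68*202 - 27338 = 247248 - 27338 = 219910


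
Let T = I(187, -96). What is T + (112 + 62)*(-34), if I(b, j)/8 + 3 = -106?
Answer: -6788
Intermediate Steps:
I(b, j) = -872 (I(b, j) = -24 + 8*(-106) = -24 - 848 = -872)
T = -872
T + (112 + 62)*(-34) = -872 + (112 + 62)*(-34) = -872 + 174*(-34) = -872 - 5916 = -6788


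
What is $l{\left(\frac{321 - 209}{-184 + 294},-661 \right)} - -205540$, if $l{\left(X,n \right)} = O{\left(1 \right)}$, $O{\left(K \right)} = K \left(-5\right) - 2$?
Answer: $205533$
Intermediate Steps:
$O{\left(K \right)} = -2 - 5 K$ ($O{\left(K \right)} = - 5 K - 2 = -2 - 5 K$)
$l{\left(X,n \right)} = -7$ ($l{\left(X,n \right)} = -2 - 5 = -7$)
$l{\left(\frac{321 - 209}{-184 + 294},-661 \right)} - -205540 = -7 - -205540 = -7 + 205540 = 205533$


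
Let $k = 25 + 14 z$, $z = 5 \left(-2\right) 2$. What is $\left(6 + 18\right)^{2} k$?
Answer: $-146880$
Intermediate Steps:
$z = -20$ ($z = \left(-10\right) 2 = -20$)
$k = -255$ ($k = 25 + 14 \left(-20\right) = 25 - 280 = -255$)
$\left(6 + 18\right)^{2} k = \left(6 + 18\right)^{2} \left(-255\right) = 24^{2} \left(-255\right) = 576 \left(-255\right) = -146880$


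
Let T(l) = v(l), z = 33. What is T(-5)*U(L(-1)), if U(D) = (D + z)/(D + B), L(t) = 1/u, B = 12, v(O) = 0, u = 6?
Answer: 0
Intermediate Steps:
L(t) = 1/6
T(l) = 0
U(D) = (33 + D)/(12 + D) (U(D) = (D + 33)/(D + 12) = (33 + D)/(12 + D))
T(-5)*U(L(-1)) = 0*((33 + 1/6)/(12 + 1/6)) = 0*((199/6)/(73/6)) = 0*((6/73)*(199/6)) = 0*(199/73) = 0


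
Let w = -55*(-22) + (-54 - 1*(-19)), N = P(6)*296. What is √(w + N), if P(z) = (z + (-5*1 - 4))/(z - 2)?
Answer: √953 ≈ 30.871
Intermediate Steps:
P(z) = (-9 + z)/(-2 + z) (P(z) = (z + (-5 - 4))/(-2 + z) = (z - 9)/(-2 + z) = (-9 + z)/(-2 + z))
N = -222 (N = ((-9 + 6)/(-2 + 6))*296 = (-3/4)*296 = ((¼)*(-3))*296 = -¾*296 = -222)
w = 1175 (w = 1210 + (-54 + 19) = 1210 - 35 = 1175)
√(w + N) = √(1175 - 222) = √953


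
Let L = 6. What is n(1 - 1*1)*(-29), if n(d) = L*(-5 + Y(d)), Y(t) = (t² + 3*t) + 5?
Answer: 0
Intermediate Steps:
Y(t) = 5 + t² + 3*t
n(d) = 6*d² + 18*d (n(d) = 6*(-5 + (5 + d² + 3*d)) = 6*(d² + 3*d) = 6*d² + 18*d)
n(1 - 1*1)*(-29) = (6*(1 - 1*1)*(3 + (1 - 1*1)))*(-29) = (6*(1 - 1)*(3 + (1 - 1)))*(-29) = (6*0*(3 + 0))*(-29) = (6*0*3)*(-29) = 0*(-29) = 0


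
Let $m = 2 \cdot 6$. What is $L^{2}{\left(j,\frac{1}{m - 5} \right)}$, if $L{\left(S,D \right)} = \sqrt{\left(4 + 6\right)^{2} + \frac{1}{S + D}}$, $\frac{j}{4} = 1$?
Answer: $\frac{2907}{29} \approx 100.24$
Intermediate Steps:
$m = 12$
$j = 4$ ($j = 4 \cdot 1 = 4$)
$L{\left(S,D \right)} = \sqrt{100 + \frac{1}{D + S}}$ ($L{\left(S,D \right)} = \sqrt{10^{2} + \frac{1}{D + S}} = \sqrt{100 + \frac{1}{D + S}}$)
$L^{2}{\left(j,\frac{1}{m - 5} \right)} = \left(\sqrt{\frac{1 + \frac{100}{12 - 5} + 100 \cdot 4}{\frac{1}{12 - 5} + 4}}\right)^{2} = \left(\sqrt{\frac{1 + \frac{100}{7} + 400}{\frac{1}{7} + 4}}\right)^{2} = \left(\sqrt{\frac{1 + 100 \cdot \frac{1}{7} + 400}{\frac{1}{7} + 4}}\right)^{2} = \left(\sqrt{\frac{1 + \frac{100}{7} + 400}{\frac{29}{7}}}\right)^{2} = \left(\sqrt{\frac{7}{29} \cdot \frac{2907}{7}}\right)^{2} = \left(\sqrt{\frac{2907}{29}}\right)^{2} = \left(\frac{3 \sqrt{9367}}{29}\right)^{2} = \frac{2907}{29}$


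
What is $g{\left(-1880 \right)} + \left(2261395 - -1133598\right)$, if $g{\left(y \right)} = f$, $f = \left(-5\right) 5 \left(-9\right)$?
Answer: $3395218$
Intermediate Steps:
$f = 225$ ($f = \left(-25\right) \left(-9\right) = 225$)
$g{\left(y \right)} = 225$
$g{\left(-1880 \right)} + \left(2261395 - -1133598\right) = 225 + \left(2261395 - -1133598\right) = 225 + \left(2261395 + 1133598\right) = 225 + 3394993 = 3395218$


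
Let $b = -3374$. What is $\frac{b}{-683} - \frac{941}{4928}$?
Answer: $\frac{15984369}{3365824} \approx 4.749$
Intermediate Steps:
$\frac{b}{-683} - \frac{941}{4928} = - \frac{3374}{-683} - \frac{941}{4928} = \left(-3374\right) \left(- \frac{1}{683}\right) - \frac{941}{4928} = \frac{3374}{683} - \frac{941}{4928} = \frac{15984369}{3365824}$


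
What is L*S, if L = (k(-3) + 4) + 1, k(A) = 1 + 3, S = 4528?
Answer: 40752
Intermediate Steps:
k(A) = 4
L = 9 (L = (4 + 4) + 1 = 8 + 1 = 9)
L*S = 9*4528 = 40752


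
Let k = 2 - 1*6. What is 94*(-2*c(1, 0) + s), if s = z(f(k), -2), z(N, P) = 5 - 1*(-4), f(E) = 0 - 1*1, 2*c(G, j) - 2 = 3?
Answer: 376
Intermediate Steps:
c(G, j) = 5/2 (c(G, j) = 1 + (1/2)*3 = 1 + 3/2 = 5/2)
k = -4 (k = 2 - 6 = -4)
f(E) = -1 (f(E) = 0 - 1 = -1)
z(N, P) = 9 (z(N, P) = 5 + 4 = 9)
s = 9
94*(-2*c(1, 0) + s) = 94*(-2*5/2 + 9) = 94*(-5 + 9) = 94*4 = 376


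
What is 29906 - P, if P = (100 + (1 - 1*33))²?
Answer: 25282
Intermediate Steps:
P = 4624 (P = (100 + (1 - 33))² = (100 - 32)² = 68² = 4624)
29906 - P = 29906 - 1*4624 = 29906 - 4624 = 25282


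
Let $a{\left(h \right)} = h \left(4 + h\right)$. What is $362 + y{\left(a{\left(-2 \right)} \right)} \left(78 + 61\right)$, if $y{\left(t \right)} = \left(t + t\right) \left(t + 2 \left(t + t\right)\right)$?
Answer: $22602$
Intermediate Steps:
$y{\left(t \right)} = 10 t^{2}$ ($y{\left(t \right)} = 2 t \left(t + 2 \cdot 2 t\right) = 2 t \left(t + 4 t\right) = 2 t 5 t = 10 t^{2}$)
$362 + y{\left(a{\left(-2 \right)} \right)} \left(78 + 61\right) = 362 + 10 \left(- 2 \left(4 - 2\right)\right)^{2} \left(78 + 61\right) = 362 + 10 \left(\left(-2\right) 2\right)^{2} \cdot 139 = 362 + 10 \left(-4\right)^{2} \cdot 139 = 362 + 10 \cdot 16 \cdot 139 = 362 + 160 \cdot 139 = 362 + 22240 = 22602$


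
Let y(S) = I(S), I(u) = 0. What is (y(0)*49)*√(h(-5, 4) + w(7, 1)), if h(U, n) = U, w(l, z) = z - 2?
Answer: 0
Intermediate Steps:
w(l, z) = -2 + z
y(S) = 0
(y(0)*49)*√(h(-5, 4) + w(7, 1)) = (0*49)*√(-5 + (-2 + 1)) = 0*√(-5 - 1) = 0*√(-6) = 0*(I*√6) = 0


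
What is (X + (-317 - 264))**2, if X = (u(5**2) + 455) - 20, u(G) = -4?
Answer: 22500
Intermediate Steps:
X = 431 (X = (-4 + 455) - 20 = 451 - 20 = 431)
(X + (-317 - 264))**2 = (431 + (-317 - 264))**2 = (431 - 581)**2 = (-150)**2 = 22500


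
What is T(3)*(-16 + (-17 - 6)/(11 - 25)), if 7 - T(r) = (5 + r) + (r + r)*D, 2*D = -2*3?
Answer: -3417/14 ≈ -244.07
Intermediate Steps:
D = -3 (D = (-2*3)/2 = (1/2)*(-6) = -3)
T(r) = 2 + 5*r (T(r) = 7 - ((5 + r) + (r + r)*(-3)) = 7 - ((5 + r) + (2*r)*(-3)) = 7 - ((5 + r) - 6*r) = 7 - (5 - 5*r) = 7 + (-5 + 5*r) = 2 + 5*r)
T(3)*(-16 + (-17 - 6)/(11 - 25)) = (2 + 5*3)*(-16 + (-17 - 6)/(11 - 25)) = (2 + 15)*(-16 - 23/(-14)) = 17*(-16 - 23*(-1/14)) = 17*(-16 + 23/14) = 17*(-201/14) = -3417/14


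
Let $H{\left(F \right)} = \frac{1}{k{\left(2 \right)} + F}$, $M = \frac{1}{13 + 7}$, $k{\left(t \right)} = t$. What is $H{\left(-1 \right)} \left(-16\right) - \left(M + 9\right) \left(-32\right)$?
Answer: $\frac{1368}{5} \approx 273.6$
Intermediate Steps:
$M = \frac{1}{20} \approx 0.05$
$H{\left(F \right)} = \frac{1}{2 + F}$
$H{\left(-1 \right)} \left(-16\right) - \left(M + 9\right) \left(-32\right) = \frac{1}{2 - 1} \left(-16\right) - \left(\frac{1}{20} + 9\right) \left(-32\right) = 1^{-1} \left(-16\right) - \frac{181}{20} \left(-32\right) = 1 \left(-16\right) - - \frac{1448}{5} = -16 + \frac{1448}{5} = \frac{1368}{5}$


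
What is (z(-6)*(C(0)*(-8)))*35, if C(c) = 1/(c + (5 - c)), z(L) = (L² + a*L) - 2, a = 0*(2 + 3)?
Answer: -1904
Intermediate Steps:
a = 0 (a = 0*5 = 0)
z(L) = -2 + L² (z(L) = (L² + 0*L) - 2 = (L² + 0) - 2 = L² - 2 = -2 + L²)
C(c) = ⅕ (C(c) = 1/5 = ⅕)
(z(-6)*(C(0)*(-8)))*35 = ((-2 + (-6)²)*((⅕)*(-8)))*35 = ((-2 + 36)*(-8/5))*35 = (34*(-8/5))*35 = -272/5*35 = -1904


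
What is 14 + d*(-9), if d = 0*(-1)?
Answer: 14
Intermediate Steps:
d = 0
14 + d*(-9) = 14 + 0*(-9) = 14 + 0 = 14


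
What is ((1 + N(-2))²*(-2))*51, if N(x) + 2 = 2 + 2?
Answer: -918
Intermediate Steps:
N(x) = 2 (N(x) = -2 + (2 + 2) = -2 + 4 = 2)
((1 + N(-2))²*(-2))*51 = ((1 + 2)²*(-2))*51 = (3²*(-2))*51 = (9*(-2))*51 = -18*51 = -918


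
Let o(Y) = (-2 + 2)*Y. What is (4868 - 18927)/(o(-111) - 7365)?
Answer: 14059/7365 ≈ 1.9089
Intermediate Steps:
o(Y) = 0 (o(Y) = 0*Y = 0)
(4868 - 18927)/(o(-111) - 7365) = (4868 - 18927)/(0 - 7365) = -14059/(-7365) = -14059*(-1/7365) = 14059/7365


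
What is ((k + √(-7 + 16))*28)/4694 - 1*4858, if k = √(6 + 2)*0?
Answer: -11401684/2347 ≈ -4858.0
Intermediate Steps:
k = 0 (k = √8*0 = (2*√2)*0 = 0)
((k + √(-7 + 16))*28)/4694 - 1*4858 = ((0 + √(-7 + 16))*28)/4694 - 1*4858 = ((0 + √9)*28)*(1/4694) - 4858 = ((0 + 3)*28)*(1/4694) - 4858 = (3*28)*(1/4694) - 4858 = 84*(1/4694) - 4858 = 42/2347 - 4858 = -11401684/2347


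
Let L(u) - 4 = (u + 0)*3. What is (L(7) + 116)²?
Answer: 19881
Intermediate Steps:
L(u) = 4 + 3*u (L(u) = 4 + (u + 0)*3 = 4 + u*3 = 4 + 3*u)
(L(7) + 116)² = ((4 + 3*7) + 116)² = ((4 + 21) + 116)² = (25 + 116)² = 141² = 19881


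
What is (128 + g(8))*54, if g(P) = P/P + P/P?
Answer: 7020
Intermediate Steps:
g(P) = 2 (g(P) = 1 + 1 = 2)
(128 + g(8))*54 = (128 + 2)*54 = 130*54 = 7020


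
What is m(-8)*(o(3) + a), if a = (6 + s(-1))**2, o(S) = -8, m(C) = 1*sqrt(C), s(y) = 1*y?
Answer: 34*I*sqrt(2) ≈ 48.083*I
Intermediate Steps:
s(y) = y
m(C) = sqrt(C)
a = 25 (a = (6 - 1)**2 = 5**2 = 25)
m(-8)*(o(3) + a) = sqrt(-8)*(-8 + 25) = (2*I*sqrt(2))*17 = 34*I*sqrt(2)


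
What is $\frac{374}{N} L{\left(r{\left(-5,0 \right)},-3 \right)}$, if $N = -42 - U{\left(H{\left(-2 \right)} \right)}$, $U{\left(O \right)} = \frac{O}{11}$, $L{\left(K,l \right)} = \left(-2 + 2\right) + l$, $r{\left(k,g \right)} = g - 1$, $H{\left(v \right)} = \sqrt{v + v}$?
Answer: $\frac{1425501}{53362} - \frac{6171 i}{53362} \approx 26.714 - 0.11564 i$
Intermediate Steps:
$H{\left(v \right)} = \sqrt{2} \sqrt{v}$ ($H{\left(v \right)} = \sqrt{2 v} = \sqrt{2} \sqrt{v}$)
$r{\left(k,g \right)} = -1 + g$ ($r{\left(k,g \right)} = g - 1 = -1 + g$)
$L{\left(K,l \right)} = l$ ($L{\left(K,l \right)} = 0 + l = l$)
$U{\left(O \right)} = \frac{O}{11}$ ($U{\left(O \right)} = O \frac{1}{11} = \frac{O}{11}$)
$N = -42 - \frac{2 i}{11}$ ($N = -42 - \frac{\sqrt{2} \sqrt{-2}}{11} = -42 - \frac{\sqrt{2} i \sqrt{2}}{11} = -42 - \frac{2 i}{11} \approx -42.0 - 0.18182 i$)
$\frac{374}{N} L{\left(r{\left(-5,0 \right)},-3 \right)} = \frac{374}{-42 - \frac{2 i}{11}} \left(-3\right) = 374 \frac{121 \left(-42 + \frac{2 i}{11}\right)}{213448} \left(-3\right) = \frac{22627 \left(-42 + \frac{2 i}{11}\right)}{106724} \left(-3\right) = - \frac{67881 \left(-42 + \frac{2 i}{11}\right)}{106724}$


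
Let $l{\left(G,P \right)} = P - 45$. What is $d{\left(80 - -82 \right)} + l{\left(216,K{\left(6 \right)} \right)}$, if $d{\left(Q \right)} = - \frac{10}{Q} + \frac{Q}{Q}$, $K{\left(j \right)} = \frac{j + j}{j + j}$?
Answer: $- \frac{3488}{81} \approx -43.062$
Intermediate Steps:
$K{\left(j \right)} = 1$ ($K{\left(j \right)} = \frac{2 j}{2 j} = 2 j \frac{1}{2 j} = 1$)
$l{\left(G,P \right)} = -45 + P$
$d{\left(Q \right)} = 1 - \frac{10}{Q}$ ($d{\left(Q \right)} = - \frac{10}{Q} + 1 = 1 - \frac{10}{Q}$)
$d{\left(80 - -82 \right)} + l{\left(216,K{\left(6 \right)} \right)} = \frac{-10 + \left(80 - -82\right)}{80 - -82} + \left(-45 + 1\right) = \frac{-10 + \left(80 + 82\right)}{80 + 82} - 44 = \frac{-10 + 162}{162} - 44 = \frac{1}{162} \cdot 152 - 44 = \frac{76}{81} - 44 = - \frac{3488}{81}$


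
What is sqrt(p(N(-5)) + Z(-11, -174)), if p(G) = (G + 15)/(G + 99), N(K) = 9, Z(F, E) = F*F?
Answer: sqrt(1091)/3 ≈ 11.010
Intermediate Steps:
Z(F, E) = F**2
p(G) = (15 + G)/(99 + G)
sqrt(p(N(-5)) + Z(-11, -174)) = sqrt((15 + 9)/(99 + 9) + (-11)**2) = sqrt(24/108 + 121) = sqrt((1/108)*24 + 121) = sqrt(2/9 + 121) = sqrt(1091/9) = sqrt(1091)/3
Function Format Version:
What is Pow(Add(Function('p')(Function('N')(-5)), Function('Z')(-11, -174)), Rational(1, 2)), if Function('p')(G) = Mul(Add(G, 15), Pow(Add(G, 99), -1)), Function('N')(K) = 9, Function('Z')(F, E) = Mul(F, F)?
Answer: Mul(Rational(1, 3), Pow(1091, Rational(1, 2))) ≈ 11.010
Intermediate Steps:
Function('Z')(F, E) = Pow(F, 2)
Function('p')(G) = Mul(Pow(Add(99, G), -1), Add(15, G)) (Function('p')(G) = Mul(Add(15, G), Pow(Add(99, G), -1)) = Mul(Pow(Add(99, G), -1), Add(15, G)))
Pow(Add(Function('p')(Function('N')(-5)), Function('Z')(-11, -174)), Rational(1, 2)) = Pow(Add(Mul(Pow(Add(99, 9), -1), Add(15, 9)), Pow(-11, 2)), Rational(1, 2)) = Pow(Add(Mul(Pow(108, -1), 24), 121), Rational(1, 2)) = Pow(Add(Mul(Rational(1, 108), 24), 121), Rational(1, 2)) = Pow(Add(Rational(2, 9), 121), Rational(1, 2)) = Pow(Rational(1091, 9), Rational(1, 2)) = Mul(Rational(1, 3), Pow(1091, Rational(1, 2)))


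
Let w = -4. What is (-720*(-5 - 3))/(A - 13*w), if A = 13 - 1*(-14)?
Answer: 5760/79 ≈ 72.911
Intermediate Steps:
A = 27 (A = 13 + 14 = 27)
(-720*(-5 - 3))/(A - 13*w) = (-720*(-5 - 3))/(27 - 13*(-4)) = (-720*(-8))/(27 + 52) = -120*(-48)/79 = 5760*(1/79) = 5760/79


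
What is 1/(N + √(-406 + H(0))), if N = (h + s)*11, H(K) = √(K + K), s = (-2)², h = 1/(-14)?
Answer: 8470/445601 - 196*I*√406/445601 ≈ 0.019008 - 0.0088628*I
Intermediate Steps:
h = -1/14 ≈ -0.071429
s = 4
H(K) = √2*√K (H(K) = √(2*K) = √2*√K)
N = 605/14 (N = (-1/14 + 4)*11 = (55/14)*11 = 605/14 ≈ 43.214)
1/(N + √(-406 + H(0))) = 1/(605/14 + √(-406 + √2*√0)) = 1/(605/14 + √(-406 + √2*0)) = 1/(605/14 + √(-406 + 0)) = 1/(605/14 + √(-406)) = 1/(605/14 + I*√406)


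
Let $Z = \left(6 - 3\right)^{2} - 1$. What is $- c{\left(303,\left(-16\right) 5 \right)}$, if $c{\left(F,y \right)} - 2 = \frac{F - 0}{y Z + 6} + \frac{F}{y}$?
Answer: $\frac{57451}{25360} \approx 2.2654$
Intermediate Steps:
$Z = 8$ ($Z = 3^{2} - 1 = 9 - 1 = 8$)
$c{\left(F,y \right)} = 2 + \frac{F}{y} + \frac{F}{6 + 8 y}$ ($c{\left(F,y \right)} = 2 + \left(\frac{F - 0}{y 8 + 6} + \frac{F}{y}\right) = 2 + \left(\frac{F + 0}{8 y + 6} + \frac{F}{y}\right) = 2 + \left(\frac{F}{6 + 8 y} + \frac{F}{y}\right) = 2 + \left(\frac{F}{y} + \frac{F}{6 + 8 y}\right) = 2 + \frac{F}{y} + \frac{F}{6 + 8 y}$)
$- c{\left(303,\left(-16\right) 5 \right)} = - \frac{6 \cdot 303 + 12 \left(\left(-16\right) 5\right) + 16 \left(\left(-16\right) 5\right)^{2} + 9 \cdot 303 \left(\left(-16\right) 5\right)}{2 \left(\left(-16\right) 5\right) \left(3 + 4 \left(\left(-16\right) 5\right)\right)} = - \frac{1818 + 12 \left(-80\right) + 16 \left(-80\right)^{2} + 9 \cdot 303 \left(-80\right)}{2 \left(-80\right) \left(3 + 4 \left(-80\right)\right)} = - \frac{\left(-1\right) \left(1818 - 960 + 16 \cdot 6400 - 218160\right)}{2 \cdot 80 \left(3 - 320\right)} = - \frac{\left(-1\right) \left(1818 - 960 + 102400 - 218160\right)}{2 \cdot 80 \left(-317\right)} = - \frac{\left(-1\right) \left(-1\right) \left(-114902\right)}{2 \cdot 80 \cdot 317} = \left(-1\right) \left(- \frac{57451}{25360}\right) = \frac{57451}{25360}$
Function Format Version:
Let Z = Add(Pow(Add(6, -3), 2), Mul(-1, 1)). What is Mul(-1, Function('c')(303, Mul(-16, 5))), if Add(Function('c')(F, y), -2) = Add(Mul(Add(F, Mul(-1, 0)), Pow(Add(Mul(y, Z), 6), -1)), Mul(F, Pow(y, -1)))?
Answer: Rational(57451, 25360) ≈ 2.2654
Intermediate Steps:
Z = 8 (Z = Add(Pow(3, 2), -1) = Add(9, -1) = 8)
Function('c')(F, y) = Add(2, Mul(F, Pow(y, -1)), Mul(F, Pow(Add(6, Mul(8, y)), -1))) (Function('c')(F, y) = Add(2, Add(Mul(Add(F, Mul(-1, 0)), Pow(Add(Mul(y, 8), 6), -1)), Mul(F, Pow(y, -1)))) = Add(2, Add(Mul(Add(F, 0), Pow(Add(Mul(8, y), 6), -1)), Mul(F, Pow(y, -1)))) = Add(2, Add(Mul(F, Pow(Add(6, Mul(8, y)), -1)), Mul(F, Pow(y, -1)))) = Add(2, Add(Mul(F, Pow(y, -1)), Mul(F, Pow(Add(6, Mul(8, y)), -1)))) = Add(2, Mul(F, Pow(y, -1)), Mul(F, Pow(Add(6, Mul(8, y)), -1))))
Mul(-1, Function('c')(303, Mul(-16, 5))) = Mul(-1, Mul(Rational(1, 2), Pow(Mul(-16, 5), -1), Pow(Add(3, Mul(4, Mul(-16, 5))), -1), Add(Mul(6, 303), Mul(12, Mul(-16, 5)), Mul(16, Pow(Mul(-16, 5), 2)), Mul(9, 303, Mul(-16, 5))))) = Mul(-1, Mul(Rational(1, 2), Pow(-80, -1), Pow(Add(3, Mul(4, -80)), -1), Add(1818, Mul(12, -80), Mul(16, Pow(-80, 2)), Mul(9, 303, -80)))) = Mul(-1, Mul(Rational(1, 2), Rational(-1, 80), Pow(Add(3, -320), -1), Add(1818, -960, Mul(16, 6400), -218160))) = Mul(-1, Mul(Rational(1, 2), Rational(-1, 80), Pow(-317, -1), Add(1818, -960, 102400, -218160))) = Mul(-1, Mul(Rational(1, 2), Rational(-1, 80), Rational(-1, 317), -114902)) = Mul(-1, Rational(-57451, 25360)) = Rational(57451, 25360)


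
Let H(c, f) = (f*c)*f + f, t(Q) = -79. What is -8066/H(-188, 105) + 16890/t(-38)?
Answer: -35005492336/163735005 ≈ -213.79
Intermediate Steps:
H(c, f) = f + c*f² (H(c, f) = (c*f)*f + f = c*f² + f = f + c*f²)
-8066/H(-188, 105) + 16890/t(-38) = -8066*1/(105*(1 - 188*105)) + 16890/(-79) = -8066*1/(105*(1 - 19740)) + 16890*(-1/79) = -8066/(105*(-19739)) - 16890/79 = -8066/(-2072595) - 16890/79 = -8066*(-1/2072595) - 16890/79 = 8066/2072595 - 16890/79 = -35005492336/163735005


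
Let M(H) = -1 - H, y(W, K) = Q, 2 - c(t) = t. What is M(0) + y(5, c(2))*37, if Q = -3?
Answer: -112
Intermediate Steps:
c(t) = 2 - t
y(W, K) = -3
M(0) + y(5, c(2))*37 = (-1 - 1*0) - 3*37 = (-1 + 0) - 111 = -1 - 111 = -112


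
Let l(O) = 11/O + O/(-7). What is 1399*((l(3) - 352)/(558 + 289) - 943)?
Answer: -23475870535/17787 ≈ -1.3198e+6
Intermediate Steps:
l(O) = 11/O - O/7 (l(O) = 11/O + O*(-⅐) = 11/O - O/7)
1399*((l(3) - 352)/(558 + 289) - 943) = 1399*(((11/3 - ⅐*3) - 352)/(558 + 289) - 943) = 1399*(((11*(⅓) - 3/7) - 352)/847 - 943) = 1399*(((11/3 - 3/7) - 352)*(1/847) - 943) = 1399*((68/21 - 352)*(1/847) - 943) = 1399*(-7324/21*1/847 - 943) = 1399*(-7324/17787 - 943) = 1399*(-16780465/17787) = -23475870535/17787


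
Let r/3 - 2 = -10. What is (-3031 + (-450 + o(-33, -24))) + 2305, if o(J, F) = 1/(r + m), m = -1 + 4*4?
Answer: -10585/9 ≈ -1176.1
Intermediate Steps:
r = -24 (r = 6 + 3*(-10) = 6 - 30 = -24)
m = 15 (m = -1 + 16 = 15)
o(J, F) = -⅑ (o(J, F) = 1/(-24 + 15) = 1/(-9) = -⅑)
(-3031 + (-450 + o(-33, -24))) + 2305 = (-3031 + (-450 - ⅑)) + 2305 = (-3031 - 4051/9) + 2305 = -31330/9 + 2305 = -10585/9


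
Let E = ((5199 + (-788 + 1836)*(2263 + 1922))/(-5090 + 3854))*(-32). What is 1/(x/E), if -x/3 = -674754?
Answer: 5854772/104249493 ≈ 0.056161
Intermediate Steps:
x = 2024262 (x = -3*(-674754) = 2024262)
E = 11709544/103 (E = ((5199 + 1048*4185)/(-1236))*(-32) = ((5199 + 4385880)*(-1/1236))*(-32) = (4391079*(-1/1236))*(-32) = -1463693/412*(-32) = 11709544/103 ≈ 1.1368e+5)
1/(x/E) = 1/(2024262/(11709544/103)) = 1/(2024262*(103/11709544)) = 1/(104249493/5854772) = 5854772/104249493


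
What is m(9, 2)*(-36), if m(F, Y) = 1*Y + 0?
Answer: -72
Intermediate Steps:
m(F, Y) = Y (m(F, Y) = Y + 0 = Y)
m(9, 2)*(-36) = 2*(-36) = -72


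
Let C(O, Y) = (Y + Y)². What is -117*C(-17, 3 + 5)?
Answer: -29952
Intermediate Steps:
C(O, Y) = 4*Y² (C(O, Y) = (2*Y)² = 4*Y²)
-117*C(-17, 3 + 5) = -468*(3 + 5)² = -468*8² = -468*64 = -117*256 = -29952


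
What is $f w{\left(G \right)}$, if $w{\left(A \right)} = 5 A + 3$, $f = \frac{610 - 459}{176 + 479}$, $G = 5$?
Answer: $\frac{4228}{655} \approx 6.455$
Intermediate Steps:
$f = \frac{151}{655} \approx 0.23053$
$w{\left(A \right)} = 3 + 5 A$
$f w{\left(G \right)} = \frac{151 \left(3 + 5 \cdot 5\right)}{655} = \frac{151 \left(3 + 25\right)}{655} = \frac{151}{655} \cdot 28 = \frac{4228}{655}$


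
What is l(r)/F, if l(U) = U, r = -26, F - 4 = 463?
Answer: -26/467 ≈ -0.055674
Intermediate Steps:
F = 467 (F = 4 + 463 = 467)
l(r)/F = -26/467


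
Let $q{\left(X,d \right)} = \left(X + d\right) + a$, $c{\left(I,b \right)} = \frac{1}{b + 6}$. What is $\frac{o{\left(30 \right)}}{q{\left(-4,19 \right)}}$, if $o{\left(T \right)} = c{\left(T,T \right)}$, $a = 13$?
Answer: $\frac{1}{1008} \approx 0.00099206$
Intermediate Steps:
$c{\left(I,b \right)} = \frac{1}{6 + b}$
$q{\left(X,d \right)} = 13 + X + d$ ($q{\left(X,d \right)} = \left(X + d\right) + 13 = 13 + X + d$)
$o{\left(T \right)} = \frac{1}{6 + T}$
$\frac{o{\left(30 \right)}}{q{\left(-4,19 \right)}} = \frac{1}{\left(6 + 30\right) \left(13 - 4 + 19\right)} = \frac{1}{36 \cdot 28} = \frac{1}{36} \cdot \frac{1}{28} = \frac{1}{1008}$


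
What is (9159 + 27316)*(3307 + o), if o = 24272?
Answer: 1005944025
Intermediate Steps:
(9159 + 27316)*(3307 + o) = (9159 + 27316)*(3307 + 24272) = 36475*27579 = 1005944025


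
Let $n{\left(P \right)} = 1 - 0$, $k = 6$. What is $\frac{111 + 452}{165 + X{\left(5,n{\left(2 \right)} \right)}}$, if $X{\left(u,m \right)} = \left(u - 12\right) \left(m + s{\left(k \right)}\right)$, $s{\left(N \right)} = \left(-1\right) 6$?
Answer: $\frac{563}{200} \approx 2.815$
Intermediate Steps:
$n{\left(P \right)} = 1$ ($n{\left(P \right)} = 1 + 0 = 1$)
$s{\left(N \right)} = -6$
$X{\left(u,m \right)} = \left(-12 + u\right) \left(-6 + m\right)$ ($X{\left(u,m \right)} = \left(u - 12\right) \left(m - 6\right) = \left(-12 + u\right) \left(-6 + m\right)$)
$\frac{111 + 452}{165 + X{\left(5,n{\left(2 \right)} \right)}} = \frac{111 + 452}{165 + \left(72 - 12 - 30 + 1 \cdot 5\right)} = \frac{563}{165 + \left(72 - 12 - 30 + 5\right)} = \frac{563}{165 + 35} = \frac{563}{200}$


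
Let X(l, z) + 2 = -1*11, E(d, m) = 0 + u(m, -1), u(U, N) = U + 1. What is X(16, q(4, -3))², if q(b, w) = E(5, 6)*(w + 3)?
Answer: 169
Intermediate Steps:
u(U, N) = 1 + U
E(d, m) = 1 + m (E(d, m) = 0 + (1 + m) = 1 + m)
q(b, w) = 21 + 7*w (q(b, w) = (1 + 6)*(w + 3) = 7*(3 + w) = 21 + 7*w)
X(l, z) = -13 (X(l, z) = -2 - 1*11 = -2 - 11 = -13)
X(16, q(4, -3))² = (-13)² = 169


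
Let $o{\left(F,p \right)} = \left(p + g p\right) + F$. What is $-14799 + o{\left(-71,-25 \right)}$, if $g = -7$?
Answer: $-14720$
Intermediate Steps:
$o{\left(F,p \right)} = F - 6 p$ ($o{\left(F,p \right)} = \left(p - 7 p\right) + F = - 6 p + F = F - 6 p$)
$-14799 + o{\left(-71,-25 \right)} = -14799 - -79 = -14799 + \left(-71 + 150\right) = -14799 + 79 = -14720$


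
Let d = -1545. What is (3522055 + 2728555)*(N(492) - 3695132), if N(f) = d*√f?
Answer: -23096829030520 - 19314384900*√123 ≈ -2.3311e+13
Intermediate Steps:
N(f) = -1545*√f
(3522055 + 2728555)*(N(492) - 3695132) = (3522055 + 2728555)*(-3090*√123 - 3695132) = 6250610*(-3090*√123 - 3695132) = 6250610*(-3695132 - 3090*√123) = -23096829030520 - 19314384900*√123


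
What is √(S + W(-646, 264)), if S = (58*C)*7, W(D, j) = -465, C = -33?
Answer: I*√13863 ≈ 117.74*I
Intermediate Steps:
S = -13398 (S = (58*(-33))*7 = -1914*7 = -13398)
√(S + W(-646, 264)) = √(-13398 - 465) = √(-13863) = I*√13863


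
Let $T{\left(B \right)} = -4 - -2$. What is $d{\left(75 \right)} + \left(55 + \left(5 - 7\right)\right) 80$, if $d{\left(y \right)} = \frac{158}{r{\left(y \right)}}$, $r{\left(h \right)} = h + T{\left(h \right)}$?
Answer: $\frac{309678}{73} \approx 4242.2$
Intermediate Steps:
$T{\left(B \right)} = -2$ ($T{\left(B \right)} = -4 + 2 = -2$)
$r{\left(h \right)} = -2 + h$ ($r{\left(h \right)} = h - 2 = -2 + h$)
$d{\left(y \right)} = \frac{158}{-2 + y}$
$d{\left(75 \right)} + \left(55 + \left(5 - 7\right)\right) 80 = \frac{158}{-2 + 75} + \left(55 + \left(5 - 7\right)\right) 80 = \frac{158}{73} + \left(55 + \left(5 - 7\right)\right) 80 = 158 \cdot \frac{1}{73} + \left(55 - 2\right) 80 = \frac{158}{73} + 53 \cdot 80 = \frac{158}{73} + 4240 = \frac{309678}{73}$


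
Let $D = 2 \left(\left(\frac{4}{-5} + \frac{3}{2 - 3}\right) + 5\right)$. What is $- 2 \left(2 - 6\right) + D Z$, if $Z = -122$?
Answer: $- \frac{1424}{5} \approx -284.8$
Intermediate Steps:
$D = \frac{12}{5}$ ($D = 2 \left(\left(4 \left(- \frac{1}{5}\right) + \frac{3}{2 - 3}\right) + 5\right) = 2 \left(\left(- \frac{4}{5} + \frac{3}{2 - 3}\right) + 5\right) = 2 \left(\left(- \frac{4}{5} + \frac{3}{-1}\right) + 5\right) = 2 \left(\left(- \frac{4}{5} + 3 \left(-1\right)\right) + 5\right) = 2 \left(\left(- \frac{4}{5} - 3\right) + 5\right) = 2 \left(- \frac{19}{5} + 5\right) = 2 \cdot \frac{6}{5} = \frac{12}{5} \approx 2.4$)
$- 2 \left(2 - 6\right) + D Z = - 2 \left(2 - 6\right) + \frac{12}{5} \left(-122\right) = \left(-2\right) \left(-4\right) - \frac{1464}{5} = 8 - \frac{1464}{5} = - \frac{1424}{5}$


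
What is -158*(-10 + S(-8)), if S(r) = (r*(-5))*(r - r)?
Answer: 1580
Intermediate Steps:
S(r) = 0 (S(r) = -5*r*0 = 0)
-158*(-10 + S(-8)) = -158*(-10 + 0) = -158*(-10) = 1580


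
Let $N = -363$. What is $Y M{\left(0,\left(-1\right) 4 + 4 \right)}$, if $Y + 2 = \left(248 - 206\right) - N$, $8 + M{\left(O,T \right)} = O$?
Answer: $-3224$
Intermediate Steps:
$M{\left(O,T \right)} = -8 + O$
$Y = 403$ ($Y = -2 + \left(\left(248 - 206\right) - -363\right) = -2 + \left(42 + 363\right) = -2 + 405 = 403$)
$Y M{\left(0,\left(-1\right) 4 + 4 \right)} = 403 \left(-8 + 0\right) = 403 \left(-8\right) = -3224$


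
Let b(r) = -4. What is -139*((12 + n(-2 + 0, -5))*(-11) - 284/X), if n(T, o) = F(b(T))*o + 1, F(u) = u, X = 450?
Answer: 11372563/225 ≈ 50545.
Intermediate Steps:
n(T, o) = 1 - 4*o (n(T, o) = -4*o + 1 = 1 - 4*o)
-139*((12 + n(-2 + 0, -5))*(-11) - 284/X) = -139*((12 + (1 - 4*(-5)))*(-11) - 284/450) = -139*((12 + (1 + 20))*(-11) - 284*1/450) = -139*((12 + 21)*(-11) - 142/225) = -139*(33*(-11) - 142/225) = -139*(-363 - 142/225) = -139*(-81817/225) = 11372563/225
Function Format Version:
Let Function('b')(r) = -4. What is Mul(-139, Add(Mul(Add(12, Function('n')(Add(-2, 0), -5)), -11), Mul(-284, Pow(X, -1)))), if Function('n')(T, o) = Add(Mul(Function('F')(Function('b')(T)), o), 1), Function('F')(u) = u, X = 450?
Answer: Rational(11372563, 225) ≈ 50545.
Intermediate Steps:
Function('n')(T, o) = Add(1, Mul(-4, o)) (Function('n')(T, o) = Add(Mul(-4, o), 1) = Add(1, Mul(-4, o)))
Mul(-139, Add(Mul(Add(12, Function('n')(Add(-2, 0), -5)), -11), Mul(-284, Pow(X, -1)))) = Mul(-139, Add(Mul(Add(12, Add(1, Mul(-4, -5))), -11), Mul(-284, Pow(450, -1)))) = Mul(-139, Add(Mul(Add(12, Add(1, 20)), -11), Mul(-284, Rational(1, 450)))) = Mul(-139, Add(Mul(Add(12, 21), -11), Rational(-142, 225))) = Mul(-139, Add(Mul(33, -11), Rational(-142, 225))) = Mul(-139, Add(-363, Rational(-142, 225))) = Mul(-139, Rational(-81817, 225)) = Rational(11372563, 225)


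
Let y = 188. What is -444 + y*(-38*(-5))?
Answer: 35276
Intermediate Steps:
-444 + y*(-38*(-5)) = -444 + 188*(-38*(-5)) = -444 + 188*190 = -444 + 35720 = 35276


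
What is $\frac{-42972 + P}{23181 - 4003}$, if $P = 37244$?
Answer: $- \frac{2864}{9589} \approx -0.29868$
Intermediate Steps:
$\frac{-42972 + P}{23181 - 4003} = \frac{-42972 + 37244}{23181 - 4003} = - \frac{5728}{19178} = \left(-5728\right) \frac{1}{19178} = - \frac{2864}{9589}$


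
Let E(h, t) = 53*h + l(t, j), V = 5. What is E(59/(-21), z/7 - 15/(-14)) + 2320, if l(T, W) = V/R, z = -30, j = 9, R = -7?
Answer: 45578/21 ≈ 2170.4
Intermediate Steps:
l(T, W) = -5/7 (l(T, W) = 5/(-7) = 5*(-⅐) = -5/7)
E(h, t) = -5/7 + 53*h (E(h, t) = 53*h - 5/7 = -5/7 + 53*h)
E(59/(-21), z/7 - 15/(-14)) + 2320 = (-5/7 + 53*(59/(-21))) + 2320 = (-5/7 + 53*(59*(-1/21))) + 2320 = (-5/7 + 53*(-59/21)) + 2320 = (-5/7 - 3127/21) + 2320 = -3142/21 + 2320 = 45578/21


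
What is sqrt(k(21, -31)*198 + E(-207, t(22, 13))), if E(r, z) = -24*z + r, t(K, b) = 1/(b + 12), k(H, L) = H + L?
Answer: I*sqrt(54699)/5 ≈ 46.776*I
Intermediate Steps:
t(K, b) = 1/(12 + b)
E(r, z) = r - 24*z
sqrt(k(21, -31)*198 + E(-207, t(22, 13))) = sqrt((21 - 31)*198 + (-207 - 24/(12 + 13))) = sqrt(-10*198 + (-207 - 24/25)) = sqrt(-1980 + (-207 - 24*1/25)) = sqrt(-1980 + (-207 - 24/25)) = sqrt(-1980 - 5199/25) = sqrt(-54699/25) = I*sqrt(54699)/5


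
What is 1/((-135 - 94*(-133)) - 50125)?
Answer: -1/37758 ≈ -2.6484e-5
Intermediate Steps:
1/((-135 - 94*(-133)) - 50125) = 1/((-135 + 12502) - 50125) = 1/(12367 - 50125) = 1/(-37758) = -1/37758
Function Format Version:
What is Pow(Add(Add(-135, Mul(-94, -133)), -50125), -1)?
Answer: Rational(-1, 37758) ≈ -2.6484e-5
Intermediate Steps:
Pow(Add(Add(-135, Mul(-94, -133)), -50125), -1) = Pow(Add(Add(-135, 12502), -50125), -1) = Pow(Add(12367, -50125), -1) = Pow(-37758, -1) = Rational(-1, 37758)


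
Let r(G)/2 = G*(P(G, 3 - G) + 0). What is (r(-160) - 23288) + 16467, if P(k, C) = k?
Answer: 44379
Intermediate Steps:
r(G) = 2*G² (r(G) = 2*(G*(G + 0)) = 2*(G*G) = 2*G²)
(r(-160) - 23288) + 16467 = (2*(-160)² - 23288) + 16467 = (2*25600 - 23288) + 16467 = (51200 - 23288) + 16467 = 27912 + 16467 = 44379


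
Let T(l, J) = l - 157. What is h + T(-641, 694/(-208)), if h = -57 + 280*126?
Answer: 34425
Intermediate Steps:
T(l, J) = -157 + l
h = 35223 (h = -57 + 35280 = 35223)
h + T(-641, 694/(-208)) = 35223 + (-157 - 641) = 35223 - 798 = 34425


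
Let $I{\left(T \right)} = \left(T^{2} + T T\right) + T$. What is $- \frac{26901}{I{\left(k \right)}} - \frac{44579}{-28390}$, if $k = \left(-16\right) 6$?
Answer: $\frac{8946859}{86759840} \approx 0.10312$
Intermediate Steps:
$k = -96$
$I{\left(T \right)} = T + 2 T^{2}$ ($I{\left(T \right)} = \left(T^{2} + T^{2}\right) + T = 2 T^{2} + T = T + 2 T^{2}$)
$- \frac{26901}{I{\left(k \right)}} - \frac{44579}{-28390} = - \frac{26901}{\left(-96\right) \left(1 + 2 \left(-96\right)\right)} - \frac{44579}{-28390} = - \frac{26901}{\left(-96\right) \left(1 - 192\right)} - - \frac{44579}{28390} = - \frac{26901}{\left(-96\right) \left(-191\right)} + \frac{44579}{28390} = - \frac{26901}{18336} + \frac{44579}{28390} = \left(-26901\right) \frac{1}{18336} + \frac{44579}{28390} = - \frac{8967}{6112} + \frac{44579}{28390} = \frac{8946859}{86759840}$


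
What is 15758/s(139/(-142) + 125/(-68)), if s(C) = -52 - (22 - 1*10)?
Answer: -7879/32 ≈ -246.22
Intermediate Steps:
s(C) = -64 (s(C) = -52 - (22 - 10) = -52 - 1*12 = -52 - 12 = -64)
15758/s(139/(-142) + 125/(-68)) = 15758/(-64) = 15758*(-1/64) = -7879/32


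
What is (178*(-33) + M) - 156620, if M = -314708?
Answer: -477202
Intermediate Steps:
(178*(-33) + M) - 156620 = (178*(-33) - 314708) - 156620 = (-5874 - 314708) - 156620 = -320582 - 156620 = -477202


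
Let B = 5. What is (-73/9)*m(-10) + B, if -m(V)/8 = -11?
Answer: -6379/9 ≈ -708.78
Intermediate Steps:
m(V) = 88 (m(V) = -8*(-11) = 88)
(-73/9)*m(-10) + B = -73/9*88 + 5 = -6424/9 + 5 = -6379/9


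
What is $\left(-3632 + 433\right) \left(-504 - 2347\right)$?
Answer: $9120349$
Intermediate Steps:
$\left(-3632 + 433\right) \left(-504 - 2347\right) = \left(-3199\right) \left(-2851\right) = 9120349$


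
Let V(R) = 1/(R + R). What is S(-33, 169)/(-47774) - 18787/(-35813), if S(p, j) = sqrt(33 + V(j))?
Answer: 18787/35813 - sqrt(22310)/1242124 ≈ 0.52447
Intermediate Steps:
V(R) = 1/(2*R)
S(p, j) = sqrt(33 + 1/(2*j))
S(-33, 169)/(-47774) - 18787/(-35813) = (sqrt(132 + 2/169)/2)/(-47774) - 18787/(-35813) = (sqrt(132 + 2*(1/169))/2)*(-1/47774) - 18787*(-1/35813) = (sqrt(132 + 2/169)/2)*(-1/47774) + 18787/35813 = (sqrt(22310/169)/2)*(-1/47774) + 18787/35813 = ((sqrt(22310)/13)/2)*(-1/47774) + 18787/35813 = (sqrt(22310)/26)*(-1/47774) + 18787/35813 = -sqrt(22310)/1242124 + 18787/35813 = 18787/35813 - sqrt(22310)/1242124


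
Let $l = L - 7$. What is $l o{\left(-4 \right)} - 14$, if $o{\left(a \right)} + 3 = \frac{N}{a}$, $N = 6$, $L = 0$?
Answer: $\frac{35}{2} \approx 17.5$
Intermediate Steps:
$o{\left(a \right)} = -3 + \frac{6}{a}$
$l = -7$ ($l = 0 - 7 = -7$)
$l o{\left(-4 \right)} - 14 = - 7 \left(-3 + \frac{6}{-4}\right) - 14 = - 7 \left(-3 + 6 \left(- \frac{1}{4}\right)\right) - 14 = - 7 \left(-3 - \frac{3}{2}\right) - 14 = \left(-7\right) \left(- \frac{9}{2}\right) - 14 = \frac{63}{2} - 14 = \frac{35}{2}$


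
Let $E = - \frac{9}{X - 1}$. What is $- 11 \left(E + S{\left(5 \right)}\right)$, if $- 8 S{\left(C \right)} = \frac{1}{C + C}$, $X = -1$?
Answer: $- \frac{3949}{80} \approx -49.362$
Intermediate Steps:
$S{\left(C \right)} = - \frac{1}{16 C}$ ($S{\left(C \right)} = - \frac{1}{8 \left(C + C\right)} = - \frac{1}{8 \cdot 2 C} = - \frac{\frac{1}{2} \frac{1}{C}}{8} = - \frac{1}{16 C}$)
$E = \frac{9}{2}$ ($E = - \frac{9}{-1 - 1} = - \frac{9}{-2} = \left(-9\right) \left(- \frac{1}{2}\right) = \frac{9}{2} \approx 4.5$)
$- 11 \left(E + S{\left(5 \right)}\right) = - 11 \left(\frac{9}{2} - \frac{1}{16 \cdot 5}\right) = - 11 \left(\frac{9}{2} - \frac{1}{80}\right) = \left(-11\right) \frac{359}{80} = - \frac{3949}{80}$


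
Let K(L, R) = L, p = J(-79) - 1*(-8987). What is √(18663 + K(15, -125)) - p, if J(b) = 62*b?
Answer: -4089 + √18678 ≈ -3952.3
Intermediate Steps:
p = 4089 (p = 62*(-79) - 1*(-8987) = -4898 + 8987 = 4089)
√(18663 + K(15, -125)) - p = √(18663 + 15) - 1*4089 = √18678 - 4089 = -4089 + √18678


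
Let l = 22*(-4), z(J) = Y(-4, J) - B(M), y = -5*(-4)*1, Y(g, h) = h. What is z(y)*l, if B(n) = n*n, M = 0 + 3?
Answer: -968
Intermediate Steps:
M = 3
B(n) = n²
y = 20 (y = 20*1 = 20)
z(J) = -9 + J (z(J) = J - 1*3² = J - 1*9 = J - 9 = -9 + J)
l = -88
z(y)*l = (-9 + 20)*(-88) = 11*(-88) = -968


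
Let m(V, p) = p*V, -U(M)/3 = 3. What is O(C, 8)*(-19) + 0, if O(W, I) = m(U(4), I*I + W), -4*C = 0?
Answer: 10944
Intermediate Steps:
U(M) = -9 (U(M) = -3*3 = -9)
C = 0 (C = -1/4*0 = 0)
m(V, p) = V*p
O(W, I) = -9*W - 9*I**2 (O(W, I) = -9*(I*I + W) = -9*(I**2 + W) = -9*(W + I**2) = -9*W - 9*I**2)
O(C, 8)*(-19) + 0 = (-9*0 - 9*8**2)*(-19) + 0 = (0 - 9*64)*(-19) + 0 = (0 - 576)*(-19) + 0 = -576*(-19) + 0 = 10944 + 0 = 10944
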